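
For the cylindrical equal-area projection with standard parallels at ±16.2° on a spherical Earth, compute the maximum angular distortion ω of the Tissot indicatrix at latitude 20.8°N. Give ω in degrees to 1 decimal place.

Cylindrical equal-area (φ₀ = 16.2°): h = cos φ / cos 16.2° along meridians, k = cos 16.2° / cos φ along parallels; h·k = 1.
At 20.8°: h = 0.9735, k = 1.027; principal scales a = 1.027, b = 0.9735.
sin(ω/2) = (a − b)/(a + b) = 0.05376/2.001 = 0.02687, so ω = 2 arcsin(0.02687) ≈ 3.1°.

3.1°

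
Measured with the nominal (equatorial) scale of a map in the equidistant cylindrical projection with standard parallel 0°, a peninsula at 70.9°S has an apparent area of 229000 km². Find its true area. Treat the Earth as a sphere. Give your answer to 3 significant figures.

74900 km²

In the plate carrée (x = Rλ, y = Rφ), meridians are true-scale (h = 1) and parallels are stretched by k = sec φ.
Areal scale = h·k = 1 × sec φ; at 70.9°, h = 1.000, k = 3.056, so h·k = 3.056.
True area = apparent / (areal scale) = 229000 / 3.056 ≈ 74900 km².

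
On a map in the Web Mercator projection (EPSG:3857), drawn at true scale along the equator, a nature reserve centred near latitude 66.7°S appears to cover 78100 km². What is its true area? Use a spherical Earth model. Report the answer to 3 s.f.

12200 km²

For Mercator, h = k = sec φ (a conformal cylindrical projection has a single point scale, 1/cos φ).
Areal scale = k² = sec²φ = 1/cos²(66.7°) = 1/0.3955² = 6.392.
True area = apparent / (areal scale) = 78100 / 6.392 ≈ 12200 km².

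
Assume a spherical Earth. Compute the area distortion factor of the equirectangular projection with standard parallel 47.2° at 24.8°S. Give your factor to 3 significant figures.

The equidistant cylindrical projection with φ₀ = 47.2° has h = 1 (meridians true) and k = cos φ₀ / cos φ along parallels.
Areal scale = h·k = 1 × cos φ₀ / cos φ; at 24.8°, h = 1.000, k = 0.7485, so h·k = 0.7485.

0.748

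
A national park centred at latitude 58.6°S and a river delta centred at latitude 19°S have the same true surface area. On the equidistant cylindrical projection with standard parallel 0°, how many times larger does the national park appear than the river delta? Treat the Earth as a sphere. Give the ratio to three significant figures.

1.81

In the plate carrée (x = Rλ, y = Rφ), meridians are true-scale (h = 1) and parallels are stretched by k = sec φ.
Areal scale at 58.6°: h·k = 1.000 × 1.919 = 1.919.
Areal scale at 19°: h·k = 1.000 × 1.058 = 1.058.
Ratio = 1.919/1.058 ≈ 1.81.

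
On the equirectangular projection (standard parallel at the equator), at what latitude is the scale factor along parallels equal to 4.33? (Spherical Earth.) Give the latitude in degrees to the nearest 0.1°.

Plate carrée: h = 1, k = sec φ along parallels.
sec φ = 4.33  ⇒  cos φ = 0.2309  ⇒  φ ≈ 76.6°.

76.6°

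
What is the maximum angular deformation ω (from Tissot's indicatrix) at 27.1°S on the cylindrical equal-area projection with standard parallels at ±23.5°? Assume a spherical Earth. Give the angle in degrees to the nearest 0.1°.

Cylindrical equal-area (φ₀ = 23.5°): h = cos φ / cos 23.5° along meridians, k = cos 23.5° / cos φ along parallels; h·k = 1.
At 27.1°: h = 0.9707, k = 1.030; principal scales a = 1.030, b = 0.9707.
sin(ω/2) = (a − b)/(a + b) = 0.05943/2.001 = 0.02970, so ω = 2 arcsin(0.02970) ≈ 3.4°.

3.4°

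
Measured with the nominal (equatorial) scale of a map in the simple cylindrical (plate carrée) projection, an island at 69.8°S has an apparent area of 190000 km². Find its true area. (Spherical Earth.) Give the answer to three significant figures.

65600 km²

For the equirectangular projection with φ₀ = 0 (plate carrée), h = 1 along meridians and k = sec φ along parallels.
Areal scale = h·k = 1 × sec φ; at 69.8°, h = 1.000, k = 2.896, so h·k = 2.896.
True area = apparent / (areal scale) = 190000 / 2.896 ≈ 65600 km².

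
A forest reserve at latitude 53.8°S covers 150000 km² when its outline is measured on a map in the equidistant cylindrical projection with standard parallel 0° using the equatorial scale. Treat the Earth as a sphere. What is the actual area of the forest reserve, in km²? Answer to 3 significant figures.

88600 km²

In the plate carrée (x = Rλ, y = Rφ), meridians are true-scale (h = 1) and parallels are stretched by k = sec φ.
Areal scale = h·k = 1 × sec φ; at 53.8°, h = 1.000, k = 1.693, so h·k = 1.693.
True area = apparent / (areal scale) = 150000 / 1.693 ≈ 88600 km².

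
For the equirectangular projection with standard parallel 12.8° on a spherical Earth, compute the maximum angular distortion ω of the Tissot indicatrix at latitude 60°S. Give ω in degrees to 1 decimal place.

37.6°

The equidistant cylindrical projection with φ₀ = 12.8° has h = 1 (meridians true) and k = cos φ₀ / cos φ along parallels.
At 60°: h = 1.000, k = 1.950; principal scales a = 1.950, b = 1.000.
sin(ω/2) = (a − b)/(a + b) = 0.9503/2.950 = 0.3221, so ω = 2 arcsin(0.3221) ≈ 37.6°.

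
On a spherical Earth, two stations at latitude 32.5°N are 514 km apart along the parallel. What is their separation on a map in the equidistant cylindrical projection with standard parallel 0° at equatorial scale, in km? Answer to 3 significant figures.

In the plate carrée (x = Rλ, y = Rφ), meridians are true-scale (h = 1) and parallels are stretched by k = sec φ.
Along the parallel, k = sec 32.5° = 1/0.8434 = 1.186.
Map distance = 514 × 1.186 ≈ 609 km.

609 km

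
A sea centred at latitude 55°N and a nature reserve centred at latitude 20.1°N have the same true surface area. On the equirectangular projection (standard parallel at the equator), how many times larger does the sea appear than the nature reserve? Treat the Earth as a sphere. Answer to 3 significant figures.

1.64

Plate carrée maps x = Rλ, y = Rφ. The meridian scale is h = 1 and the parallel scale is k = 1/cos φ = sec φ.
Areal scale at 55°: h·k = 1.000 × 1.743 = 1.743.
Areal scale at 20.1°: h·k = 1.000 × 1.065 = 1.065.
Ratio = 1.743/1.065 ≈ 1.64.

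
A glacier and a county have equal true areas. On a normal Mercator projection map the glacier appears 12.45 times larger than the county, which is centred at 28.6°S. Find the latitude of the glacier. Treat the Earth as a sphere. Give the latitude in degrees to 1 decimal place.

On Mercator, (apparent₁)/(apparent₂) = sec²φ₁ / sec²φ₂ when true areas are equal.
cos²φ₂ / cos²φ₁ = 12.45  ⇒  cos φ₁ = cos 28.6° / √12.45 = 0.8780/3.528 = 0.2488.
φ₁ = arccos(0.2488) ≈ 75.6°.

75.6°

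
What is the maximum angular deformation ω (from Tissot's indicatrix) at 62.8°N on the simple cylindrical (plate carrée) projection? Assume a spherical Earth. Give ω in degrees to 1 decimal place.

In the plate carrée (x = Rλ, y = Rφ), meridians are true-scale (h = 1) and parallels are stretched by k = sec φ.
At 62.8°: h = 1.000, k = 2.188; principal scales a = 2.188, b = 1.000.
sin(ω/2) = (a − b)/(a + b) = 1.188/3.188 = 0.3726, so ω = 2 arcsin(0.3726) ≈ 43.8°.

43.8°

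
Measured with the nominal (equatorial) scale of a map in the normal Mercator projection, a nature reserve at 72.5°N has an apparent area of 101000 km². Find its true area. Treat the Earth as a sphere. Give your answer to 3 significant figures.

For Mercator, h = k = sec φ (a conformal cylindrical projection has a single point scale, 1/cos φ).
Areal scale = k² = sec²φ = 1/cos²(72.5°) = 1/0.3007² = 11.06.
True area = apparent / (areal scale) = 101000 / 11.06 ≈ 9130 km².

9130 km²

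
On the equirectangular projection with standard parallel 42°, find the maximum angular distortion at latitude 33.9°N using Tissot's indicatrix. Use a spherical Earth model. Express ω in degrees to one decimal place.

With standard parallel φ₀ = 42°, the equirectangular projection gives x = Rλ cos φ₀, y = Rφ, so h = 1 and k = cos 42° / cos φ.
At 33.9°: h = 1.000, k = 0.8953; principal scales a = 1.000, b = 0.8953.
sin(ω/2) = (a − b)/(a + b) = 0.1047/1.895 = 0.05522, so ω = 2 arcsin(0.05522) ≈ 6.3°.

6.3°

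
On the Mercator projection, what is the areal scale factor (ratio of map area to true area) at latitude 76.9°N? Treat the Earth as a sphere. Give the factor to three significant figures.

Mercator is conformal, so the point scale is isotropic: h = k = sec φ = 1/cos φ.
Areal scale = k² = sec²φ = 1/cos²(76.9°) = 1/0.2267² = 19.47.

19.5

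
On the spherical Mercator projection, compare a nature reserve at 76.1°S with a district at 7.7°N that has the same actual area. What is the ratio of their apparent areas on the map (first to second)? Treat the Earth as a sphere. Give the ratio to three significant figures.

On Mercator, area is exaggerated by sec²φ = 1/cos²φ.
At 76.1°: sec²(76.1°) = 1/0.2402² = 17.33.
At 7.7°: sec²(7.7°) = 1/0.9910² = 1.018.
Ratio = 17.33/1.018 = cos²(7.7°)/cos²(76.1°) ≈ 17.0.

17.0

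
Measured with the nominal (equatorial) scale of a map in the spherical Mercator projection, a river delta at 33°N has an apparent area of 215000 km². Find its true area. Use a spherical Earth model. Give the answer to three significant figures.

151000 km²

Mercator is conformal, so the point scale is isotropic: h = k = sec φ = 1/cos φ.
Areal scale = k² = sec²φ = 1/cos²(33°) = 1/0.8387² = 1.422.
True area = apparent / (areal scale) = 215000 / 1.422 ≈ 151000 km².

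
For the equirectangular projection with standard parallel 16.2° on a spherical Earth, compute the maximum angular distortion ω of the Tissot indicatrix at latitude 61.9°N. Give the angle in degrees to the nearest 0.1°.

With standard parallel φ₀ = 16.2°, the equirectangular projection gives x = Rλ cos φ₀, y = Rφ, so h = 1 and k = cos 16.2° / cos φ.
At 61.9°: h = 1.000, k = 2.039; principal scales a = 2.039, b = 1.000.
sin(ω/2) = (a − b)/(a + b) = 1.039/3.039 = 0.3418, so ω = 2 arcsin(0.3418) ≈ 40.0°.

40.0°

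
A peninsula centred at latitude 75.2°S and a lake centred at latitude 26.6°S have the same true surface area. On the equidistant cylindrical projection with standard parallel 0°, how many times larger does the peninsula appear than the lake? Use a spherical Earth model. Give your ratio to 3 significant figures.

Plate carrée maps x = Rλ, y = Rφ. The meridian scale is h = 1 and the parallel scale is k = 1/cos φ = sec φ.
Areal scale at 75.2°: h·k = 1.000 × 3.915 = 3.915.
Areal scale at 26.6°: h·k = 1.000 × 1.118 = 1.118.
Ratio = 3.915/1.118 ≈ 3.50.

3.50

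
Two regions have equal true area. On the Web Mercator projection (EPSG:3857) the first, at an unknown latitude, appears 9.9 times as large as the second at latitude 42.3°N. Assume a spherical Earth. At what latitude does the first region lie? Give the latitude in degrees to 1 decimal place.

For equal true areas on Mercator, apparent areas scale as sec²φ, so the ratio is cos²φ₂ / cos²φ₁.
cos²φ₂ / cos²φ₁ = 9.9  ⇒  cos φ₁ = cos 42.3° / √9.9 = 0.7396/3.146 = 0.2351.
φ₁ = arccos(0.2351) ≈ 76.4°.

76.4°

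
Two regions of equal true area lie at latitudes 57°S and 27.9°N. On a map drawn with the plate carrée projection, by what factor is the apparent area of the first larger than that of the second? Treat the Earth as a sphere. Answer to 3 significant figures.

In the plate carrée (x = Rλ, y = Rφ), meridians are true-scale (h = 1) and parallels are stretched by k = sec φ.
Areal scale at 57°: h·k = 1.000 × 1.836 = 1.836.
Areal scale at 27.9°: h·k = 1.000 × 1.132 = 1.132.
Ratio = 1.836/1.132 ≈ 1.62.

1.62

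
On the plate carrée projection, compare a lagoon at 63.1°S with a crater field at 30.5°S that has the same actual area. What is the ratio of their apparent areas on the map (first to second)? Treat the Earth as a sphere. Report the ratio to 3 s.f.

For the equirectangular projection with φ₀ = 0 (plate carrée), h = 1 along meridians and k = sec φ along parallels.
Areal scale at 63.1°: h·k = 1.000 × 2.210 = 2.210.
Areal scale at 30.5°: h·k = 1.000 × 1.161 = 1.161.
Ratio = 2.210/1.161 ≈ 1.90.

1.90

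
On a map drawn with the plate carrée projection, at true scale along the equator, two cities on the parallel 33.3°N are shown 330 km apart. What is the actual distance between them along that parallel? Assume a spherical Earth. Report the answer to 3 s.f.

For the equirectangular projection with φ₀ = 0 (plate carrée), h = 1 along meridians and k = sec φ along parallels.
Along the parallel at 33.3°, map distances are exaggerated by k = sec 33.3° = 1.196.
True distance = 330 / 1.196 = 330 × cos 33.3° ≈ 276 km.

276 km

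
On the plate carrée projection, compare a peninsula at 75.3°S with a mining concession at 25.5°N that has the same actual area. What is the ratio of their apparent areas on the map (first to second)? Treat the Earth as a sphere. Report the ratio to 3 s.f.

3.56

For the equirectangular projection with φ₀ = 0 (plate carrée), h = 1 along meridians and k = sec φ along parallels.
Areal scale at 75.3°: h·k = 1.000 × 3.941 = 3.941.
Areal scale at 25.5°: h·k = 1.000 × 1.108 = 1.108.
Ratio = 3.941/1.108 ≈ 3.56.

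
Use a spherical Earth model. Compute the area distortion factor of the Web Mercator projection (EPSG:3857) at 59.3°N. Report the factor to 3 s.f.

3.84

The Mercator projection is conformal; its linear scale factor is the same in every direction and equals sec φ = 1/cos φ.
Areal scale = k² = sec²φ = 1/cos²(59.3°) = 1/0.5105² = 3.837.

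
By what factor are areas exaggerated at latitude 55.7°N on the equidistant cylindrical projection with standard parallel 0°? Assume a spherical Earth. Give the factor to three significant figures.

Plate carrée maps x = Rλ, y = Rφ. The meridian scale is h = 1 and the parallel scale is k = 1/cos φ = sec φ.
Areal scale = h·k = 1 × sec φ; at 55.7°, h = 1.000, k = 1.775, so h·k = 1.775.

1.77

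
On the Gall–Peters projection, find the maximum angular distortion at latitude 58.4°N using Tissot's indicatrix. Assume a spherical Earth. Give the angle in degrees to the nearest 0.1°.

33.8°

Gall–Peters is a cylindrical equal-area projection with standard parallels at ±45°. Cylindrical equal-area (φ₀ = 45°): h = cos φ / cos 45° along meridians, k = cos 45° / cos φ along parallels; h·k = 1.
At 58.4°: h = 0.7410, k = 1.349; principal scales a = 1.349, b = 0.7410.
sin(ω/2) = (a − b)/(a + b) = 0.6084/2.091 = 0.2911, so ω = 2 arcsin(0.2911) ≈ 33.8°.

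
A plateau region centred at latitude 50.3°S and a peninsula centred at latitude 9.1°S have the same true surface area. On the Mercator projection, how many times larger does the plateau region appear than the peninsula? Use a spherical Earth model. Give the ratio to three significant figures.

Mercator is conformal with k = sec φ, so areal scale = k² = sec²φ.
At 50.3°: sec²(50.3°) = 1/0.6388² = 2.451.
At 9.1°: sec²(9.1°) = 1/0.9874² = 1.026.
Ratio = 2.451/1.026 = cos²(9.1°)/cos²(50.3°) ≈ 2.39.

2.39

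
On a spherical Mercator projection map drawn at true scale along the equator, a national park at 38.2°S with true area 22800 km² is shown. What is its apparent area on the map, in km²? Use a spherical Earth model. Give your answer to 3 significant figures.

36900 km²

For Mercator, h = k = sec φ (a conformal cylindrical projection has a single point scale, 1/cos φ).
Areal scale = k² = sec²φ = 1/cos²(38.2°) = 1/0.7859² = 1.619.
Apparent area = 22800 × 1.619 ≈ 36900 km².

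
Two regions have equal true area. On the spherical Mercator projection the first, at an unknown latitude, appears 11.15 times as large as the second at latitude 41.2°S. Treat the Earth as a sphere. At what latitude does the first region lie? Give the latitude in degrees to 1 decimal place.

On Mercator, (apparent₁)/(apparent₂) = sec²φ₁ / sec²φ₂ when true areas are equal.
cos²φ₂ / cos²φ₁ = 11.15  ⇒  cos φ₁ = cos 41.2° / √11.15 = 0.7524/3.339 = 0.2253.
φ₁ = arccos(0.2253) ≈ 77.0°.

77.0°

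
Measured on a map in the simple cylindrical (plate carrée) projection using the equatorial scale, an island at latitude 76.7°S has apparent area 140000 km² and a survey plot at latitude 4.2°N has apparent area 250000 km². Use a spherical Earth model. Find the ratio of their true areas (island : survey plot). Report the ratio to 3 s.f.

Plate carrée has h = 1 and k = sec φ, giving areal scale sec φ; true area = (apparent area) · cos φ.
True area of island: 140000 × cos(76.7°) = 140000 × 0.2300 = 32210 km².
True area of survey plot: 250000 × cos(4.2°) = 250000 × 0.9973 = 249300 km².
Ratio = 32210 / 249300 ≈ 0.129.

0.129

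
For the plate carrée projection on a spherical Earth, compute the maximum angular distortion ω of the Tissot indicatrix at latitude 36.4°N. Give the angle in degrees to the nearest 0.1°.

12.4°

Plate carrée maps x = Rλ, y = Rφ. The meridian scale is h = 1 and the parallel scale is k = 1/cos φ = sec φ.
At 36.4°: h = 1.000, k = 1.242; principal scales a = 1.242, b = 1.000.
sin(ω/2) = (a − b)/(a + b) = 0.2424/2.242 = 0.1081, so ω = 2 arcsin(0.1081) ≈ 12.4°.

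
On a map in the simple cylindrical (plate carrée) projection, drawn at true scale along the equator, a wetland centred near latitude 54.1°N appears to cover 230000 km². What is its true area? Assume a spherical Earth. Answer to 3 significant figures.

135000 km²

Plate carrée maps x = Rλ, y = Rφ. The meridian scale is h = 1 and the parallel scale is k = 1/cos φ = sec φ.
Areal scale = h·k = 1 × sec φ; at 54.1°, h = 1.000, k = 1.705, so h·k = 1.705.
True area = apparent / (areal scale) = 230000 / 1.705 ≈ 135000 km².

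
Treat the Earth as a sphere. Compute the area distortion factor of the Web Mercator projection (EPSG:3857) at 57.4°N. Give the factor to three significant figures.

3.45

Mercator is conformal, so the point scale is isotropic: h = k = sec φ = 1/cos φ.
Areal scale = k² = sec²φ = 1/cos²(57.4°) = 1/0.5388² = 3.445.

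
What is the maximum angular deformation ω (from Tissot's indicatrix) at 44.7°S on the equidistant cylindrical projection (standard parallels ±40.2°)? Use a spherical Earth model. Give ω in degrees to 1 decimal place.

4.1°

With standard parallel φ₀ = 40.2°, the equirectangular projection gives x = Rλ cos φ₀, y = Rφ, so h = 1 and k = cos 40.2° / cos φ.
At 44.7°: h = 1.000, k = 1.075; principal scales a = 1.075, b = 1.000.
sin(ω/2) = (a − b)/(a + b) = 0.07456/2.075 = 0.03594, so ω = 2 arcsin(0.03594) ≈ 4.1°.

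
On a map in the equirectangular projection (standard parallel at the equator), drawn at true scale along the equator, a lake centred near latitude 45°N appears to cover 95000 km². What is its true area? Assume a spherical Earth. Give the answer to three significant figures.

In the plate carrée (x = Rλ, y = Rφ), meridians are true-scale (h = 1) and parallels are stretched by k = sec φ.
Areal scale = h·k = 1 × sec φ; at 45°, h = 1.000, k = 1.414, so h·k = 1.414.
True area = apparent / (areal scale) = 95000 / 1.414 ≈ 67200 km².

67200 km²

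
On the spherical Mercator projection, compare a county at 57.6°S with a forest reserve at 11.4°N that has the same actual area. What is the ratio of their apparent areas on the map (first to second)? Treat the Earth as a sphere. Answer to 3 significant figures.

3.35

On Mercator, area is exaggerated by sec²φ = 1/cos²φ.
At 57.6°: sec²(57.6°) = 1/0.5358² = 3.483.
At 11.4°: sec²(11.4°) = 1/0.9803² = 1.041.
Ratio = 3.483/1.041 = cos²(11.4°)/cos²(57.6°) ≈ 3.35.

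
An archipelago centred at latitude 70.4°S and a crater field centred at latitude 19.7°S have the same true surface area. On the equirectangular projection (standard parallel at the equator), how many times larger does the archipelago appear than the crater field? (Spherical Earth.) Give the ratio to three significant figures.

2.81

Plate carrée maps x = Rλ, y = Rφ. The meridian scale is h = 1 and the parallel scale is k = 1/cos φ = sec φ.
Areal scale at 70.4°: h·k = 1.000 × 2.981 = 2.981.
Areal scale at 19.7°: h·k = 1.000 × 1.062 = 1.062.
Ratio = 2.981/1.062 ≈ 2.81.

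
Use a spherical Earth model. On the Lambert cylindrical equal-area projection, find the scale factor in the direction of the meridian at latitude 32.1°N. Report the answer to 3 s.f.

0.847

The Lambert cylindrical equal-area projection is the cylindrical equal-area projection with its standard parallel at the equator (φ₀ = 0). A cylindrical equal-area projection with standard parallel φ₀ has meridian scale h = cos φ / cos φ₀ and parallel scale k = cos φ₀ / cos φ (so areas are preserved, h·k = 1).
h = cos 32.1° / cos 0° = 0.8471/1.000 = 0.8471.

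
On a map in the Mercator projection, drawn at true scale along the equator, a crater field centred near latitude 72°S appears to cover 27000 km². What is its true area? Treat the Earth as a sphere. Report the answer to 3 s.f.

2580 km²

Mercator is conformal, so the point scale is isotropic: h = k = sec φ = 1/cos φ.
Areal scale = k² = sec²φ = 1/cos²(72°) = 1/0.3090² = 10.47.
True area = apparent / (areal scale) = 27000 / 10.47 ≈ 2580 km².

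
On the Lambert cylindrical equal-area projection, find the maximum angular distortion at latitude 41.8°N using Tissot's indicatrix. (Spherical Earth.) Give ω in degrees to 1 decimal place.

The Lambert cylindrical equal-area projection is the cylindrical equal-area projection with its standard parallel at the equator (φ₀ = 0). Cylindrical equal-area (φ₀ = 0°): h = cos φ / cos 0° along meridians, k = cos 0° / cos φ along parallels; h·k = 1.
At 41.8°: h = 0.7455, k = 1.341; principal scales a = 1.341, b = 0.7455.
sin(ω/2) = (a − b)/(a + b) = 0.5959/2.087 = 0.2856, so ω = 2 arcsin(0.2856) ≈ 33.2°.

33.2°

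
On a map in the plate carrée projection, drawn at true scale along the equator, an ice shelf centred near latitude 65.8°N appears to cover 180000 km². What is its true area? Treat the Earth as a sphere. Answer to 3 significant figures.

Plate carrée maps x = Rλ, y = Rφ. The meridian scale is h = 1 and the parallel scale is k = 1/cos φ = sec φ.
Areal scale = h·k = 1 × sec φ; at 65.8°, h = 1.000, k = 2.439, so h·k = 2.439.
True area = apparent / (areal scale) = 180000 / 2.439 ≈ 73800 km².

73800 km²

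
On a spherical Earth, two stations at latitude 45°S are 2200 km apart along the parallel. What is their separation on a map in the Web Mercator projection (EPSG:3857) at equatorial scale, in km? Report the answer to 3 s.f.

3110 km

For Mercator, h = k = sec φ (a conformal cylindrical projection has a single point scale, 1/cos φ).
Along the parallel, k = sec 45° = 1/0.7071 = 1.414.
Map distance = 2200 × 1.414 ≈ 3110 km.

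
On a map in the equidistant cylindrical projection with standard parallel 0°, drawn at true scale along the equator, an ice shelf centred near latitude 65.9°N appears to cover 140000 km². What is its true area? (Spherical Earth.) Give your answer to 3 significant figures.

57200 km²

In the plate carrée (x = Rλ, y = Rφ), meridians are true-scale (h = 1) and parallels are stretched by k = sec φ.
Areal scale = h·k = 1 × sec φ; at 65.9°, h = 1.000, k = 2.449, so h·k = 2.449.
True area = apparent / (areal scale) = 140000 / 2.449 ≈ 57200 km².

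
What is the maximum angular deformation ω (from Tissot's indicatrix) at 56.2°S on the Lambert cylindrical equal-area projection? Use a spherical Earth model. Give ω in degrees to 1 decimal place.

63.7°

The Lambert cylindrical equal-area projection is the cylindrical equal-area projection with its standard parallel at the equator (φ₀ = 0). A cylindrical equal-area projection with standard parallel φ₀ has meridian scale h = cos φ / cos φ₀ and parallel scale k = cos φ₀ / cos φ (so areas are preserved, h·k = 1).
At 56.2°: h = 0.5563, k = 1.798; principal scales a = 1.798, b = 0.5563.
sin(ω/2) = (a − b)/(a + b) = 1.241/2.354 = 0.5273, so ω = 2 arcsin(0.5273) ≈ 63.7°.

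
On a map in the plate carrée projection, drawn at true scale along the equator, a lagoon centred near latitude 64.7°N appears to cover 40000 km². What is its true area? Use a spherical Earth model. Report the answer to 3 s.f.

17100 km²

In the plate carrée (x = Rλ, y = Rφ), meridians are true-scale (h = 1) and parallels are stretched by k = sec φ.
Areal scale = h·k = 1 × sec φ; at 64.7°, h = 1.000, k = 2.340, so h·k = 2.340.
True area = apparent / (areal scale) = 40000 / 2.340 ≈ 17100 km².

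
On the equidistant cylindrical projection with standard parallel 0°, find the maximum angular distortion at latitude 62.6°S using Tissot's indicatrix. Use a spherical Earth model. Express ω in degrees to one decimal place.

Plate carrée maps x = Rλ, y = Rφ. The meridian scale is h = 1 and the parallel scale is k = 1/cos φ = sec φ.
At 62.6°: h = 1.000, k = 2.173; principal scales a = 2.173, b = 1.000.
sin(ω/2) = (a − b)/(a + b) = 1.173/3.173 = 0.3697, so ω = 2 arcsin(0.3697) ≈ 43.4°.

43.4°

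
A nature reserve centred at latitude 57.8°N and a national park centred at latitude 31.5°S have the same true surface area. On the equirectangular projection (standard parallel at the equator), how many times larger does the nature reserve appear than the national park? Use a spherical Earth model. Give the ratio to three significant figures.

1.60

Plate carrée maps x = Rλ, y = Rφ. The meridian scale is h = 1 and the parallel scale is k = 1/cos φ = sec φ.
Areal scale at 57.8°: h·k = 1.000 × 1.877 = 1.877.
Areal scale at 31.5°: h·k = 1.000 × 1.173 = 1.173.
Ratio = 1.877/1.173 ≈ 1.60.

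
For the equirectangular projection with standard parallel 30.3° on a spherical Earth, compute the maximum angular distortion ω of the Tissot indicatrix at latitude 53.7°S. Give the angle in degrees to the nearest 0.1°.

21.5°

The equidistant cylindrical projection with φ₀ = 30.3° has h = 1 (meridians true) and k = cos φ₀ / cos φ along parallels.
At 53.7°: h = 1.000, k = 1.458; principal scales a = 1.458, b = 1.000.
sin(ω/2) = (a − b)/(a + b) = 0.4584/2.458 = 0.1865, so ω = 2 arcsin(0.1865) ≈ 21.5°.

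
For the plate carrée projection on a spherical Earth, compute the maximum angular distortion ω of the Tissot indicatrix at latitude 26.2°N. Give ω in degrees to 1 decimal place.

Plate carrée maps x = Rλ, y = Rφ. The meridian scale is h = 1 and the parallel scale is k = 1/cos φ = sec φ.
At 26.2°: h = 1.000, k = 1.115; principal scales a = 1.115, b = 1.000.
sin(ω/2) = (a − b)/(a + b) = 0.1145/2.115 = 0.05415, so ω = 2 arcsin(0.05415) ≈ 6.2°.

6.2°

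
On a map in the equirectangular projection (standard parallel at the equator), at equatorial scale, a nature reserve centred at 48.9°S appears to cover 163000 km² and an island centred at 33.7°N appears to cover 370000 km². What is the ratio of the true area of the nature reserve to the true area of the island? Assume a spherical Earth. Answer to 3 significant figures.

On the plate carrée, areal scale = h·k = 1 × sec φ, so true area = apparent × cos φ.
True area of nature reserve: 163000 × cos(48.9°) = 163000 × 0.6574 = 107200 km².
True area of island: 370000 × cos(33.7°) = 370000 × 0.8320 = 307800 km².
Ratio = 107200 / 307800 ≈ 0.348.

0.348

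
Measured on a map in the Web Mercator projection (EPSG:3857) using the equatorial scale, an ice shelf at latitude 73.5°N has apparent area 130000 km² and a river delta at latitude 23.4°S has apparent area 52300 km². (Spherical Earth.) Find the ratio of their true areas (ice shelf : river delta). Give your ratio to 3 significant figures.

0.238

Since Mercator area scale is 1/cos²φ, the true area equals the apparent area multiplied by cos²φ.
True area of ice shelf: 130000 × cos²(73.5°) = 130000 × 0.08066 = 10490 km².
True area of river delta: 52300 × cos²(23.4°) = 52300 × 0.8423 = 44050 km².
Ratio = 10490 / 44050 ≈ 0.238.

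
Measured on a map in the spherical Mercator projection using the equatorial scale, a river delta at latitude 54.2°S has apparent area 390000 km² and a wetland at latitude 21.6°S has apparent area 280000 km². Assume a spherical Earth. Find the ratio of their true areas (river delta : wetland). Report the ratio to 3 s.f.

0.551

Since Mercator area scale is 1/cos²φ, the true area equals the apparent area multiplied by cos²φ.
True area of river delta: 390000 × cos²(54.2°) = 390000 × 0.3422 = 133400 km².
True area of wetland: 280000 × cos²(21.6°) = 280000 × 0.8645 = 242100 km².
Ratio = 133400 / 242100 ≈ 0.551.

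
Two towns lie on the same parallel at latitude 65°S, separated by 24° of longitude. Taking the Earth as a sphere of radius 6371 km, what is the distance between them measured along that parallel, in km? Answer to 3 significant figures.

1130 km

Arc length along a parallel = R cos φ · Δλ (with Δλ in radians).
= 6371 × cos 65° × (24° × π/180) = 6371 × 0.4226 × 0.4189 ≈ 1130 km.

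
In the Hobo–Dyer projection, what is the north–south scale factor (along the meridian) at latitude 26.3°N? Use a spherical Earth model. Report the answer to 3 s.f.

Hobo–Dyer is a cylindrical equal-area projection with standard parallels at ±37.5°. Cylindrical equal-area (φ₀ = 37.5°): h = cos φ / cos 37.5° along meridians, k = cos 37.5° / cos φ along parallels; h·k = 1.
h = cos 26.3° / cos 37.5° = 0.8965/0.7934 = 1.130.

1.13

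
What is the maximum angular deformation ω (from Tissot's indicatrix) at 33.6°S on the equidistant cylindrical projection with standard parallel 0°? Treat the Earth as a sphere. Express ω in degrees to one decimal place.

10.5°

For the equirectangular projection with φ₀ = 0 (plate carrée), h = 1 along meridians and k = sec φ along parallels.
At 33.6°: h = 1.000, k = 1.201; principal scales a = 1.201, b = 1.000.
sin(ω/2) = (a − b)/(a + b) = 0.2006/2.201 = 0.09115, so ω = 2 arcsin(0.09115) ≈ 10.5°.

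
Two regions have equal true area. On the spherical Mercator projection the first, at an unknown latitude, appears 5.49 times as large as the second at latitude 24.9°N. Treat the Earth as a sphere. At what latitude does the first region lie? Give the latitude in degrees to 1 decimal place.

67.2°

For equal true areas on Mercator, apparent areas scale as sec²φ, so the ratio is cos²φ₂ / cos²φ₁.
cos²φ₂ / cos²φ₁ = 5.49  ⇒  cos φ₁ = cos 24.9° / √5.49 = 0.9070/2.343 = 0.3871.
φ₁ = arccos(0.3871) ≈ 67.2°.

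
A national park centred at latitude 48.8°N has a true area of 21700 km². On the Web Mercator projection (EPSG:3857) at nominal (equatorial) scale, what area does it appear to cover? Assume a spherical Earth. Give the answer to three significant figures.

50000 km²

For Mercator, h = k = sec φ (a conformal cylindrical projection has a single point scale, 1/cos φ).
Areal scale = k² = sec²φ = 1/cos²(48.8°) = 1/0.6587² = 2.305.
Apparent area = 21700 × 2.305 ≈ 50000 km².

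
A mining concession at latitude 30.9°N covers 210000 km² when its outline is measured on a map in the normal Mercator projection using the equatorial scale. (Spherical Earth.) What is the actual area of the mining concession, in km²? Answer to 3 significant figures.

For Mercator, h = k = sec φ (a conformal cylindrical projection has a single point scale, 1/cos φ).
Areal scale = k² = sec²φ = 1/cos²(30.9°) = 1/0.8581² = 1.358.
True area = apparent / (areal scale) = 210000 / 1.358 ≈ 155000 km².

155000 km²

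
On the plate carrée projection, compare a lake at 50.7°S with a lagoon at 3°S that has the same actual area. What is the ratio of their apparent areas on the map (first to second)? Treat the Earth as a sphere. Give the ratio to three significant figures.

1.58

Plate carrée maps x = Rλ, y = Rφ. The meridian scale is h = 1 and the parallel scale is k = 1/cos φ = sec φ.
Areal scale at 50.7°: h·k = 1.000 × 1.579 = 1.579.
Areal scale at 3°: h·k = 1.000 × 1.001 = 1.001.
Ratio = 1.579/1.001 ≈ 1.58.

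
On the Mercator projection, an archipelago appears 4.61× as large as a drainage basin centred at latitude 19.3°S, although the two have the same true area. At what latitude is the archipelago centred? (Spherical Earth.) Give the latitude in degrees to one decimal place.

On Mercator, (apparent₁)/(apparent₂) = sec²φ₁ / sec²φ₂ when true areas are equal.
cos²φ₂ / cos²φ₁ = 4.61  ⇒  cos φ₁ = cos 19.3° / √4.61 = 0.9438/2.147 = 0.4396.
φ₁ = arccos(0.4396) ≈ 63.9°.

63.9°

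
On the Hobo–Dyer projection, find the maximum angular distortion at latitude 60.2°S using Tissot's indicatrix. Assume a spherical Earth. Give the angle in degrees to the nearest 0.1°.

51.7°

Hobo–Dyer is a cylindrical equal-area projection with standard parallels at ±37.5°. Cylindrical equal-area (φ₀ = 37.5°): h = cos φ / cos 37.5° along meridians, k = cos 37.5° / cos φ along parallels; h·k = 1.
At 60.2°: h = 0.6264, k = 1.596; principal scales a = 1.596, b = 0.6264.
sin(ω/2) = (a − b)/(a + b) = 0.9699/2.223 = 0.4364, so ω = 2 arcsin(0.4364) ≈ 51.7°.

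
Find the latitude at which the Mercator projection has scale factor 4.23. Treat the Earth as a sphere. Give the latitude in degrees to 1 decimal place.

Mercator scale is k = sec φ = 1/cos φ.
1/cos φ = 4.23  ⇒  cos φ = 0.2364  ⇒  φ = arccos(0.2364) ≈ 76.3°.

76.3°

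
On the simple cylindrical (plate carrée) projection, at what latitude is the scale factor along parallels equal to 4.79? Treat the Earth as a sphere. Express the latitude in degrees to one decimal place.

77.9°

Plate carrée: h = 1, k = sec φ along parallels.
sec φ = 4.79  ⇒  cos φ = 0.2088  ⇒  φ ≈ 77.9°.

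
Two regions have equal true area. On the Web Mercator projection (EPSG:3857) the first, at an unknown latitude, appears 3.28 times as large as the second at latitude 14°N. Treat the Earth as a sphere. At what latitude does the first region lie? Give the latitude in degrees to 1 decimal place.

Mercator areal scale is sec²φ, so apparent-area ratio = sec²φ₁ / sec²φ₂ = cos²φ₂ / cos²φ₁.
cos²φ₂ / cos²φ₁ = 3.28  ⇒  cos φ₁ = cos 14° / √3.28 = 0.9703/1.811 = 0.5358.
φ₁ = arccos(0.5358) ≈ 57.6°.

57.6°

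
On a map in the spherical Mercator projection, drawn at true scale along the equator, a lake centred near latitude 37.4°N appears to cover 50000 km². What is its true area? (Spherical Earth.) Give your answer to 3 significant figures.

For Mercator, h = k = sec φ (a conformal cylindrical projection has a single point scale, 1/cos φ).
Areal scale = k² = sec²φ = 1/cos²(37.4°) = 1/0.7944² = 1.585.
True area = apparent / (areal scale) = 50000 / 1.585 ≈ 31600 km².

31600 km²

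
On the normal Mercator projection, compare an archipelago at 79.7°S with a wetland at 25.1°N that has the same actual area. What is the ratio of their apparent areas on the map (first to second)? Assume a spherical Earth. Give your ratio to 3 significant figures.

25.7

On Mercator, area is exaggerated by sec²φ = 1/cos²φ.
At 79.7°: sec²(79.7°) = 1/0.1788² = 31.28.
At 25.1°: sec²(25.1°) = 1/0.9056² = 1.219.
Ratio = 31.28/1.219 = cos²(25.1°)/cos²(79.7°) ≈ 25.7.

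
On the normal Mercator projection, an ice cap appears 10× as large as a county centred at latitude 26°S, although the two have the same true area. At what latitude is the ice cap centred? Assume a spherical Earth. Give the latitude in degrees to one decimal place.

Mercator areal scale is sec²φ, so apparent-area ratio = sec²φ₁ / sec²φ₂ = cos²φ₂ / cos²φ₁.
cos²φ₂ / cos²φ₁ = 10  ⇒  cos φ₁ = cos 26° / √10 = 0.8988/3.162 = 0.2842.
φ₁ = arccos(0.2842) ≈ 73.5°.

73.5°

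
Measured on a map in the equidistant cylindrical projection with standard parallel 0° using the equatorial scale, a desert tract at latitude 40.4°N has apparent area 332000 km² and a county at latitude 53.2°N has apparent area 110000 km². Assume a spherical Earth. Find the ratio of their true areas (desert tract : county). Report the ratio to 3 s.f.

On the plate carrée, areal scale = h·k = 1 × sec φ, so true area = apparent × cos φ.
True area of desert tract: 332000 × cos(40.4°) = 332000 × 0.7615 = 252800 km².
True area of county: 110000 × cos(53.2°) = 110000 × 0.5990 = 65890 km².
Ratio = 252800 / 65890 ≈ 3.84.

3.84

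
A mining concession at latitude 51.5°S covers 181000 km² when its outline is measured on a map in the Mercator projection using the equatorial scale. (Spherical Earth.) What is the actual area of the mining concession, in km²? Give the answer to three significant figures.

70100 km²

For Mercator, h = k = sec φ (a conformal cylindrical projection has a single point scale, 1/cos φ).
Areal scale = k² = sec²φ = 1/cos²(51.5°) = 1/0.6225² = 2.580.
True area = apparent / (areal scale) = 181000 / 2.580 ≈ 70100 km².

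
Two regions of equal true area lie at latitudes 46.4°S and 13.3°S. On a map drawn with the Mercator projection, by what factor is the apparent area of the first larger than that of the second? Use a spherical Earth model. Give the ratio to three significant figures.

1.99

On Mercator, area is exaggerated by sec²φ = 1/cos²φ.
At 46.4°: sec²(46.4°) = 1/0.6896² = 2.103.
At 13.3°: sec²(13.3°) = 1/0.9732² = 1.056.
Ratio = 2.103/1.056 = cos²(13.3°)/cos²(46.4°) ≈ 1.99.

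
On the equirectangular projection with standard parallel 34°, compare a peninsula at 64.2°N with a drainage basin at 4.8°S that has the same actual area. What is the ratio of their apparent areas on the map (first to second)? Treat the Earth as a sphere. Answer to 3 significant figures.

2.29

With standard parallel φ₀ = 34°, the equirectangular projection gives x = Rλ cos φ₀, y = Rφ, so h = 1 and k = cos 34° / cos φ.
Areal scale at 64.2°: h·k = 1.000 × 1.905 = 1.905.
Areal scale at 4.8°: h·k = 1.000 × 0.8320 = 0.8320.
Ratio = 1.905/0.8320 ≈ 2.29.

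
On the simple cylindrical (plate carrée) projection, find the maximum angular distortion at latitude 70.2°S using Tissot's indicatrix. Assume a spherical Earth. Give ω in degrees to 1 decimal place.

59.2°

In the plate carrée (x = Rλ, y = Rφ), meridians are true-scale (h = 1) and parallels are stretched by k = sec φ.
At 70.2°: h = 1.000, k = 2.952; principal scales a = 2.952, b = 1.000.
sin(ω/2) = (a − b)/(a + b) = 1.952/3.952 = 0.4939, so ω = 2 arcsin(0.4939) ≈ 59.2°.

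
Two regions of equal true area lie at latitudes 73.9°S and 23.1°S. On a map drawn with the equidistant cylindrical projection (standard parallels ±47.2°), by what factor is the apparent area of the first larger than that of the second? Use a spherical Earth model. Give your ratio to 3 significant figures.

In the equirectangular projection with standard parallel φ₀ = 47.2° (x = Rλ cos φ₀, y = Rφ), meridians are true-scale (h = 1) and the parallel scale is k = cos φ₀ / cos φ.
Areal scale at 73.9°: h·k = 1.000 × 2.450 = 2.450.
Areal scale at 23.1°: h·k = 1.000 × 0.7387 = 0.7387.
Ratio = 2.450/0.7387 ≈ 3.32.

3.32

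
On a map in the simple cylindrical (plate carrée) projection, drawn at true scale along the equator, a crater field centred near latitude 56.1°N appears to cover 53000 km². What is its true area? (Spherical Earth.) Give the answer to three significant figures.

For the equirectangular projection with φ₀ = 0 (plate carrée), h = 1 along meridians and k = sec φ along parallels.
Areal scale = h·k = 1 × sec φ; at 56.1°, h = 1.000, k = 1.793, so h·k = 1.793.
True area = apparent / (areal scale) = 53000 / 1.793 ≈ 29600 km².

29600 km²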